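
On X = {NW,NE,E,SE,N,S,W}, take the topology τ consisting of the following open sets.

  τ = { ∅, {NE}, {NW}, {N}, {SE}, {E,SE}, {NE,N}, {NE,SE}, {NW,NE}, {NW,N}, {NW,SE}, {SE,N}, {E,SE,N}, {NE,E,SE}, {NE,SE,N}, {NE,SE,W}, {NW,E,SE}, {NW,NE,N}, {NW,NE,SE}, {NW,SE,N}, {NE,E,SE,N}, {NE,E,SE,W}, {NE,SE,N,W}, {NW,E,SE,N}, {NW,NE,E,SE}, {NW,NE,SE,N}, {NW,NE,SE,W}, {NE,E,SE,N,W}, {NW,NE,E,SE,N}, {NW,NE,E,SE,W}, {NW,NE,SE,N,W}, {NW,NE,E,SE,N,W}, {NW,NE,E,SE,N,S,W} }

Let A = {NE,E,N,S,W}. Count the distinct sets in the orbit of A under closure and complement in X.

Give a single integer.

cl via duality: int({NW,SE}) = {NW,SE}, so X∖{NW,SE} = {NE,E,N,S,W}
Write k for closure, c for complement:
  1. A     = {NE,E,N,S,W}
  2. cA    = {NW,SE}
  3. kcA   = {NW,E,SE,S,W}
  4. ckcA  = {NE,N}
  5. kckcA = {NE,N,S,W}
  6. ckckcA = {NW,E,SE}
applying k or c yields no new set

6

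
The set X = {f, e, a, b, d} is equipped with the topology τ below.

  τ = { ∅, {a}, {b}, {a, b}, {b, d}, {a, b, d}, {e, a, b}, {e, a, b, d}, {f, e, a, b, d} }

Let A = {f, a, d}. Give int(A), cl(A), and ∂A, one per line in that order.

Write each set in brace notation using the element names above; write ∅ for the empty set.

int(A) = {a}
cl(A)  = {f, e, a, d}
∂A     = {f, e, d}

open subsets of A: ∅, {a}; so int(A) = {a}
closure: X∖int(X∖A) = X∖{b} = {f, e, a, d}
∂A = {f, e, a, d} minus {a} = {f, e, d}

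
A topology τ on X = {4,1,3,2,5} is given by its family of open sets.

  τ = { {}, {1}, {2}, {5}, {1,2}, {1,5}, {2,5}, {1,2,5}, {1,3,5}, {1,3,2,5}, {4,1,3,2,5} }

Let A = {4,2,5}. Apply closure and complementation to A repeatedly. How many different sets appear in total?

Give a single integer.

6

X∖A={1,3}, int(X∖A)={1}, hence cl(A)={4,3,2,5}
Orbit (k=closure, c=complement):
  1. A     = {4,2,5}
  2. kA    = {4,3,2,5}
  3. cA    = {1,3}
  4. ckA   = {1}
  5. kcA   = {4,1,3}
  6. ckcA  = {2,5}
(closed under both — stop)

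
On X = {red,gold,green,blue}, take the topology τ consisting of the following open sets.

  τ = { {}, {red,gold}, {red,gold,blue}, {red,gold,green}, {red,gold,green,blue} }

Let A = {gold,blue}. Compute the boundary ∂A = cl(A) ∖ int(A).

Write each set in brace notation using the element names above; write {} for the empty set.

{red,gold,green,blue}

interior: largest open inside A is {} (from {})
cl via duality: int({red,green}) = {}, so X∖{} = {red,gold,green,blue}
cl∖int = {red,gold,green,blue}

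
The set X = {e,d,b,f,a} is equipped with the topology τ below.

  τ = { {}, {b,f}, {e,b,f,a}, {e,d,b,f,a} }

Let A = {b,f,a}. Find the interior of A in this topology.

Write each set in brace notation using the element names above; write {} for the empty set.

{b,f}

open subsets of A: {}, {b,f}; so int(A) = {b,f}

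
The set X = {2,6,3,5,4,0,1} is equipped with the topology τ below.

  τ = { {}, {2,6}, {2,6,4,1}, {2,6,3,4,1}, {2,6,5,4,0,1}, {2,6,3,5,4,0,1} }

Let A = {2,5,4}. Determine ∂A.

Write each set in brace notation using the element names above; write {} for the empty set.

{2,6,3,5,4,0,1}

open subsets of A: {}; so int(A) = {}
closure: X∖int(X∖A) = X∖{} = {2,6,3,5,4,0,1}
∂A = {2,6,3,5,4,0,1} minus {} = {2,6,3,5,4,0,1}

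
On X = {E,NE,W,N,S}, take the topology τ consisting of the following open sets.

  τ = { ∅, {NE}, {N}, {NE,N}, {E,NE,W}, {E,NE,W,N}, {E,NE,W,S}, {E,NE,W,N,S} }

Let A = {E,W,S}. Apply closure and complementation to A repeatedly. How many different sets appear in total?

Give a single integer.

closure: X∖int(X∖A) = X∖{NE,N} = {E,W,S}
Let k=closure and c=complement:
  1. A     = {E,W,S}
  2. cA    = {NE,N}
  3. kcA   = {E,NE,W,N,S}
  4. ckcA  = ∅
— saturated at 4

4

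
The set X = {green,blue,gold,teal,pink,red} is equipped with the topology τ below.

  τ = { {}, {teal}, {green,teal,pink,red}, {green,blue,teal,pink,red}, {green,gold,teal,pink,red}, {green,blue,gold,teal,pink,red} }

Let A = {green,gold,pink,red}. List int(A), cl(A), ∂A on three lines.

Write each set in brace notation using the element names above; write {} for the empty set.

opens ⊆ A: {}; union → int = {}
complement {blue,teal}; its interior {teal}; cl(A) = X∖{teal} = {green,blue,gold,pink,red}
boundary = {green,blue,gold,pink,red} ∖ {} = {green,blue,gold,pink,red}

int(A) = {}
cl(A)  = {green,blue,gold,pink,red}
∂A     = {green,blue,gold,pink,red}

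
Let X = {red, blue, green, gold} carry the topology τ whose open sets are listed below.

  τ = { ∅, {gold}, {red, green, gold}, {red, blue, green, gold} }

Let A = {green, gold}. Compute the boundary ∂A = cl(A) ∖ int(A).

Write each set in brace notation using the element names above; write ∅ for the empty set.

open subsets of A: ∅, {gold}; so int(A) = {gold}
closure: X∖int(X∖A) = X∖∅ = {red, blue, green, gold}
∂A = {red, blue, green, gold} minus {gold} = {red, blue, green}

{red, blue, green}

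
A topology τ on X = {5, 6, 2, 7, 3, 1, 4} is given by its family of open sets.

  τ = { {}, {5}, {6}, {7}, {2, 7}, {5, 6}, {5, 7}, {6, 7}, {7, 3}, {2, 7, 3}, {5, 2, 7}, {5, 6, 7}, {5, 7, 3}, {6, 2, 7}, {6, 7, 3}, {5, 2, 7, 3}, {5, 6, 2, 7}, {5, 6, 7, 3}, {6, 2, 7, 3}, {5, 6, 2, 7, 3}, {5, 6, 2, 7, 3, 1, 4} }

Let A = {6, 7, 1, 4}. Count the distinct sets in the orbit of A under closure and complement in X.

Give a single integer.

8

X∖A={5, 2, 3}, int(X∖A)={5}, hence cl(A)={6, 2, 7, 3, 1, 4}
Orbit (k=closure, c=complement):
  1. A     = {6, 7, 1, 4}
  2. kA    = {6, 2, 7, 3, 1, 4}
  3. cA    = {5, 2, 3}
  4. ckA   = {5}
  5. kcA   = {5, 2, 3, 1, 4}
  6. kckA  = {5, 1, 4}
  7. ckcA  = {6, 7}
  8. ckckA = {6, 2, 7, 3}
(closed under both — stop)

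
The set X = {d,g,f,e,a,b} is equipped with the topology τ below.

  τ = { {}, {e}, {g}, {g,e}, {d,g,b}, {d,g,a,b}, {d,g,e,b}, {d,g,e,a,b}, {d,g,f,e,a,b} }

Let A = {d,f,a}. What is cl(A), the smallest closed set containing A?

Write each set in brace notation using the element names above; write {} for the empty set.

cl via duality: int({g,e,b}) = {g,e}, so X∖{g,e} = {d,f,a,b}

{d,f,a,b}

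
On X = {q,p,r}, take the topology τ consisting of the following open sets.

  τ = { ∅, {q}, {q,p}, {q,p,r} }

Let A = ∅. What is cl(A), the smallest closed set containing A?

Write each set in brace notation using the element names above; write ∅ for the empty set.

closure: X∖int(X∖A) = X∖{q,p,r} = ∅

∅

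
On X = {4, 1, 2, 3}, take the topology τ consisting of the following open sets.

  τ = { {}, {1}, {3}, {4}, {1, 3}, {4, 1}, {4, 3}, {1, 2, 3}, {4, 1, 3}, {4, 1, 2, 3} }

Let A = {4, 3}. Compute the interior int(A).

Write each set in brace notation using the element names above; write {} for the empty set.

{4, 3}

open subsets of A: {}, {4}, {3}, {4, 3}; so int(A) = {4, 3}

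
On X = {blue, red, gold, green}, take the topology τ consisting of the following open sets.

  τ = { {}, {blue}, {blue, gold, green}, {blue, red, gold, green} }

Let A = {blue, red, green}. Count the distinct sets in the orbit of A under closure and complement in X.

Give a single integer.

6

X∖A={gold}, int(X∖A)={}, hence cl(A)={blue, red, gold, green}
Orbit (k=closure, c=complement):
  1. A     = {blue, red, green}
  2. kA    = {blue, red, gold, green}
  3. cA    = {gold}
  4. ckA   = {}
  5. kcA   = {red, gold, green}
  6. ckcA  = {blue}
(closed under both — stop)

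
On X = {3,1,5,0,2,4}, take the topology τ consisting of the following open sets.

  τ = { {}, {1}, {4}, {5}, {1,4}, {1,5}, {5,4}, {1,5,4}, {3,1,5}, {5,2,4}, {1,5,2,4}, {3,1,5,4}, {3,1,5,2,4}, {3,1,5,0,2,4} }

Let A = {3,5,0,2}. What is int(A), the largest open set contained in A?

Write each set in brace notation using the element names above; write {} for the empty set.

{5}

open subsets of A: {}, {5}; so int(A) = {5}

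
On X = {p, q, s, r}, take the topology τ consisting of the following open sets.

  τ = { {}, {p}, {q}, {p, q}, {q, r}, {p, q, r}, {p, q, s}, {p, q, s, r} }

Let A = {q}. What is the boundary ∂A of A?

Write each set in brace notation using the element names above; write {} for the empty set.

{s, r}

open subsets of A: {}, {q}; so int(A) = {q}
closure: X∖int(X∖A) = X∖{p} = {q, s, r}
∂A = {q, s, r} minus {q} = {s, r}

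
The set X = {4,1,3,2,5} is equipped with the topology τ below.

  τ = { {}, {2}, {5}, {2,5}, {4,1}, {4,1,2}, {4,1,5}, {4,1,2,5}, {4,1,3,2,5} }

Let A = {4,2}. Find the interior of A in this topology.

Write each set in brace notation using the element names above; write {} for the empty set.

{2}

U open, U⊆A: {}, {2}. int(A) = ⋃ = {2}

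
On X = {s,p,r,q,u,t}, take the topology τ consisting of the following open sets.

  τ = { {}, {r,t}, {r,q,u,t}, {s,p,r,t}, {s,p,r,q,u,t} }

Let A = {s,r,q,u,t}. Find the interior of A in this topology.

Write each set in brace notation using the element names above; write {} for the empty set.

{r,q,u,t}

open subsets of A: {}, {r,t}, {r,q,u,t}; so int(A) = {r,q,u,t}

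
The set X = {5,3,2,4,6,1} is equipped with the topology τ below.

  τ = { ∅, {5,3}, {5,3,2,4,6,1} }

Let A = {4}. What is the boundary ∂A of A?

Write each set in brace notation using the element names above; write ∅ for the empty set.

{2,4,6,1}

opens ⊆ A: ∅; union → int = ∅
complement {5,3,2,6,1}; its interior {5,3}; cl(A) = X∖{5,3} = {2,4,6,1}
boundary = {2,4,6,1} ∖ ∅ = {2,4,6,1}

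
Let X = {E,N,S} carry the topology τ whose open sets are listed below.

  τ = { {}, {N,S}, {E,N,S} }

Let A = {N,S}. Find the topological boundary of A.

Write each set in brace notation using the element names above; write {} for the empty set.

{E}

open subsets of A: {}, {N,S}; so int(A) = {N,S}
closure: X∖int(X∖A) = X∖{} = {E,N,S}
∂A = {E,N,S} minus {N,S} = {E}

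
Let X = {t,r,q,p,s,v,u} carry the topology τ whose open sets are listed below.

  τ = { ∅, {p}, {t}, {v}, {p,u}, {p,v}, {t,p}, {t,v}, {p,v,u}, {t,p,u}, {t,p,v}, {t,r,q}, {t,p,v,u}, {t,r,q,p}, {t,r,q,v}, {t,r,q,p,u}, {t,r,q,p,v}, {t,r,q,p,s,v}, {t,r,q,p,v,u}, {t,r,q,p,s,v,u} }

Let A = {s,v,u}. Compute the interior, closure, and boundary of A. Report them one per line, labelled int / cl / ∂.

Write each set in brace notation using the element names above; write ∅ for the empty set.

int(A) = {v}
cl(A)  = {s,v,u}
∂A     = {s,u}

opens ⊆ A: ∅, {v}; union → int = {v}
complement {t,r,q,p}; its interior {t,r,q,p}; cl(A) = X∖{t,r,q,p} = {s,v,u}
boundary = {s,v,u} ∖ {v} = {s,u}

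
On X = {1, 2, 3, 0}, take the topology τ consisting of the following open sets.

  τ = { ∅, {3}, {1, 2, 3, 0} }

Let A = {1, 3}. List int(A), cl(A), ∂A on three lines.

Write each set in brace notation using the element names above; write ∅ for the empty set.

int(A) = {3}
cl(A)  = {1, 2, 3, 0}
∂A     = {1, 2, 0}

interior: largest open inside A is {3} (from ∅, {3})
cl via duality: int({2, 0}) = ∅, so X∖∅ = {1, 2, 3, 0}
cl∖int = {1, 2, 0}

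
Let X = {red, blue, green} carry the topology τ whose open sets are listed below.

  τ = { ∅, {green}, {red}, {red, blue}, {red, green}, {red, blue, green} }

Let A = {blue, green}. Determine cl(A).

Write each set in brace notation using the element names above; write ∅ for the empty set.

{blue, green}

complement {red}; its interior {red}; cl(A) = X∖{red} = {blue, green}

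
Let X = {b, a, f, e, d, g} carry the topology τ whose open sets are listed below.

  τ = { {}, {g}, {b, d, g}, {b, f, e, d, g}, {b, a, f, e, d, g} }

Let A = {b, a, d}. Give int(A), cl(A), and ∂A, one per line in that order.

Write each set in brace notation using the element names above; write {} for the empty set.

opens ⊆ A: {}; union → int = {}
complement {f, e, g}; its interior {g}; cl(A) = X∖{g} = {b, a, f, e, d}
boundary = {b, a, f, e, d} ∖ {} = {b, a, f, e, d}

int(A) = {}
cl(A)  = {b, a, f, e, d}
∂A     = {b, a, f, e, d}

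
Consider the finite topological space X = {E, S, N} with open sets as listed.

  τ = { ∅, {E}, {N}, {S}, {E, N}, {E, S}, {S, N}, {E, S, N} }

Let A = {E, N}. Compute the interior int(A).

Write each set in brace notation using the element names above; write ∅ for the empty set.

U open, U⊆A: ∅, {N}, {E}, {E, N}. int(A) = ⋃ = {E, N}

{E, N}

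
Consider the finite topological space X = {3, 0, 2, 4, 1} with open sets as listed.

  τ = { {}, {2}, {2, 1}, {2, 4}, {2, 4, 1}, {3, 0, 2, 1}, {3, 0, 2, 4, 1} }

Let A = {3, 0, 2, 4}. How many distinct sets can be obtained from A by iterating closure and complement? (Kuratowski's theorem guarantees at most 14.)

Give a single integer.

cl via duality: int({1}) = {}, so X∖{} = {3, 0, 2, 4, 1}
Write k for closure, c for complement:
  1. A     = {3, 0, 2, 4}
  2. kA    = {3, 0, 2, 4, 1}
  3. cA    = {1}
  4. ckA   = {}
  5. kcA   = {3, 0, 1}
  6. ckcA  = {2, 4}
applying k or c yields no new set

6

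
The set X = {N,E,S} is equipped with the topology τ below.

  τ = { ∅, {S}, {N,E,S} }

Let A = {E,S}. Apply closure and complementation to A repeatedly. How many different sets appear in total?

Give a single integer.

cl via duality: int({N}) = ∅, so X∖∅ = {N,E,S}
Write k for closure, c for complement:
  1. A     = {E,S}
  2. kA    = {N,E,S}
  3. cA    = {N}
  4. ckA   = ∅
  5. kcA   = {N,E}
  6. ckcA  = {S}
applying k or c yields no new set

6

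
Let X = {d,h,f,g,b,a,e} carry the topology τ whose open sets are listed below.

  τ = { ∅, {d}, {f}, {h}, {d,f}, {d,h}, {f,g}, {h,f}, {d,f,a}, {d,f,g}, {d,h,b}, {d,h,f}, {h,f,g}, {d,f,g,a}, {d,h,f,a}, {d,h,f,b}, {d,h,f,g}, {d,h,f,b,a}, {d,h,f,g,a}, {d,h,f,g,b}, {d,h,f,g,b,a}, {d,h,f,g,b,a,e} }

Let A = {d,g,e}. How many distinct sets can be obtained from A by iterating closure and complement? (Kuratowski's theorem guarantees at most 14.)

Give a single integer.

8

cl via duality: int({h,f,b,a}) = {h,f}, so X∖{h,f} = {d,g,b,a,e}
Write k for closure, c for complement:
  1. A     = {d,g,e}
  2. kA    = {d,g,b,a,e}
  3. cA    = {h,f,b,a}
  4. ckA   = {h,f}
  5. kcA   = {h,f,g,b,a,e}
  6. ckcA  = {d}
  7. kckcA = {d,b,a,e}
  8. ckckcA = {h,f,g}
applying k or c yields no new set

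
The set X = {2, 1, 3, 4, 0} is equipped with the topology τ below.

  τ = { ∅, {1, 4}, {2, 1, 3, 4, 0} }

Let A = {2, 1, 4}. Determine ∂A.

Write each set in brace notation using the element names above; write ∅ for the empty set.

interior: largest open inside A is {1, 4} (from ∅, {1, 4})
cl via duality: int({3, 0}) = ∅, so X∖∅ = {2, 1, 3, 4, 0}
cl∖int = {2, 3, 0}

{2, 3, 0}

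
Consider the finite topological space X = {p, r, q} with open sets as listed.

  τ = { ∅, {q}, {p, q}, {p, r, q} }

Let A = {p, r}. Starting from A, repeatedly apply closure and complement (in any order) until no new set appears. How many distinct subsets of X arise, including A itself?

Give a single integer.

X∖A={q}, int(X∖A)={q}, hence cl(A)={p, r}
Orbit (k=closure, c=complement):
  1. A     = {p, r}
  2. cA    = {q}
  3. kcA   = {p, r, q}
  4. ckcA  = ∅
(closed under both — stop)

4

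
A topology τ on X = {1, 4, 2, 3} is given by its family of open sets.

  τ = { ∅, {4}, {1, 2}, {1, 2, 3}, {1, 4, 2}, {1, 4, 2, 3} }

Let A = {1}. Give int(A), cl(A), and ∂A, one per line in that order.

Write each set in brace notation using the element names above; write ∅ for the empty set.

opens ⊆ A: ∅; union → int = ∅
complement {4, 2, 3}; its interior {4}; cl(A) = X∖{4} = {1, 2, 3}
boundary = {1, 2, 3} ∖ ∅ = {1, 2, 3}

int(A) = ∅
cl(A)  = {1, 2, 3}
∂A     = {1, 2, 3}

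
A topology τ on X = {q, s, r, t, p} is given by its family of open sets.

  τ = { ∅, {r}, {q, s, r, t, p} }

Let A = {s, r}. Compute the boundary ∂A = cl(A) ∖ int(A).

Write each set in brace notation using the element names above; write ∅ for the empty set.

{q, s, t, p}

open subsets of A: ∅, {r}; so int(A) = {r}
closure: X∖int(X∖A) = X∖∅ = {q, s, r, t, p}
∂A = {q, s, r, t, p} minus {r} = {q, s, t, p}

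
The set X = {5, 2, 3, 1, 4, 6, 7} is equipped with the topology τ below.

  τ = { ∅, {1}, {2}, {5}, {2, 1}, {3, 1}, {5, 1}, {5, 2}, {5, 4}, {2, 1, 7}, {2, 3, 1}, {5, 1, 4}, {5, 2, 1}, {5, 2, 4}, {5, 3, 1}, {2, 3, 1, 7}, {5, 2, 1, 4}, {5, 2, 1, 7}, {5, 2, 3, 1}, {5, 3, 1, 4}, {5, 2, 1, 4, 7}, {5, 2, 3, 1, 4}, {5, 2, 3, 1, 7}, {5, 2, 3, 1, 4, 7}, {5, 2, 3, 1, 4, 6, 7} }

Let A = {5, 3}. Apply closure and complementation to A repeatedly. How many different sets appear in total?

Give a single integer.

10

closure: X∖int(X∖A) = X∖{2, 1, 7} = {5, 3, 4, 6}
Let k=closure and c=complement:
  1. A     = {5, 3}
  2. kA    = {5, 3, 4, 6}
  3. cA    = {2, 1, 4, 6, 7}
  4. ckA   = {2, 1, 7}
  5. kcA   = {2, 3, 1, 4, 6, 7}
  6. kckA  = {2, 3, 1, 6, 7}
  7. ckcA  = {5}
  8. ckckA = {5, 4}
  9. kckcA = {5, 4, 6}
  10. ckckcA = {2, 3, 1, 7}
— saturated at 10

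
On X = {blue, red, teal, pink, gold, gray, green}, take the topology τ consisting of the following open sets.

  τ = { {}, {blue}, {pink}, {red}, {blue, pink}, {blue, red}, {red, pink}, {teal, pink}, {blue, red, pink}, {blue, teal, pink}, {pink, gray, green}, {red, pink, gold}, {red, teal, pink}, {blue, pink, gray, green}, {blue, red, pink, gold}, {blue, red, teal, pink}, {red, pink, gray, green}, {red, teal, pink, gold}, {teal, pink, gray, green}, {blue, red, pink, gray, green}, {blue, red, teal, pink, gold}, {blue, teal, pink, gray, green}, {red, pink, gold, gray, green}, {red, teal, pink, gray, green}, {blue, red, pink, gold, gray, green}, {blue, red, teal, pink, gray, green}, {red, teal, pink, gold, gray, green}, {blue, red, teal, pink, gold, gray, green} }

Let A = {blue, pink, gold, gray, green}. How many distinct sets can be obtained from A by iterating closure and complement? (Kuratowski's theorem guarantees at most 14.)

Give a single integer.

X∖A={red, teal}, int(X∖A)={red}, hence cl(A)={blue, teal, pink, gold, gray, green}
Orbit (k=closure, c=complement):
  1. A     = {blue, pink, gold, gray, green}
  2. kA    = {blue, teal, pink, gold, gray, green}
  3. cA    = {red, teal}
  4. ckA   = {red}
  5. kcA   = {red, teal, gold}
  6. kckA  = {red, gold}
  7. ckcA  = {blue, pink, gray, green}
  8. ckckA = {blue, teal, pink, gray, green}
(closed under both — stop)

8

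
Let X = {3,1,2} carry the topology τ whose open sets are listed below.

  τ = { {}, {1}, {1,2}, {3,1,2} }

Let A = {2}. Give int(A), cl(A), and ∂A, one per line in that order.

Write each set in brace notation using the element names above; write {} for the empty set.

U open, U⊆A: {}. int(A) = ⋃ = {}
X∖A={3,1}, int(X∖A)={1}, hence cl(A)={3,2}
∂A: remove int from cl → {3,2}

int(A) = {}
cl(A)  = {3,2}
∂A     = {3,2}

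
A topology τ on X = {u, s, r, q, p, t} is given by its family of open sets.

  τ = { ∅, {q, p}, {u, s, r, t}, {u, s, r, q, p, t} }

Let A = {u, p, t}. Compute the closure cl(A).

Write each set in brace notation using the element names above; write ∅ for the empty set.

{u, s, r, q, p, t}

complement {s, r, q}; its interior ∅; cl(A) = X∖∅ = {u, s, r, q, p, t}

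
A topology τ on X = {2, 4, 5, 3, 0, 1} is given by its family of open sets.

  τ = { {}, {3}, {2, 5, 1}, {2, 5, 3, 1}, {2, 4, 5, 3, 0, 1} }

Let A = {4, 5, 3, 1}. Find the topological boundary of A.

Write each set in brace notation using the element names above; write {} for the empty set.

{2, 4, 5, 0, 1}

U open, U⊆A: {}, {3}. int(A) = ⋃ = {3}
X∖A={2, 0}, int(X∖A)={}, hence cl(A)={2, 4, 5, 3, 0, 1}
∂A: remove int from cl → {2, 4, 5, 0, 1}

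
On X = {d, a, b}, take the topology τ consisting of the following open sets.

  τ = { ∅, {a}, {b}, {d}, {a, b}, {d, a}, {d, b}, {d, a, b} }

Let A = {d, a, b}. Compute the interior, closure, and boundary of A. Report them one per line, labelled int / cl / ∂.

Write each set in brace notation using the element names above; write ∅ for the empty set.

int(A) = {d, a, b}
cl(A)  = {d, a, b}
∂A     = ∅

interior: largest open inside A is {d, a, b} (from ∅, {b}, {d}, {a}, {a, b}, {d, a}, {d, b}, {d, a, b})
cl via duality: int(∅) = ∅, so X∖∅ = {d, a, b}
cl∖int = ∅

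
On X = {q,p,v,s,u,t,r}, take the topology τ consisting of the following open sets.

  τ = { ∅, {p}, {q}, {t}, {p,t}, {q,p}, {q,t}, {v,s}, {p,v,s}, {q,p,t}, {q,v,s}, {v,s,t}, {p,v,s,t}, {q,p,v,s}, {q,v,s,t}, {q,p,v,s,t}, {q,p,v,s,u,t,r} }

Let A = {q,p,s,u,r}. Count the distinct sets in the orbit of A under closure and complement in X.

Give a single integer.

10

X∖A={v,t}, int(X∖A)={t}, hence cl(A)={q,p,v,s,u,r}
Orbit (k=closure, c=complement):
  1. A     = {q,p,s,u,r}
  2. kA    = {q,p,v,s,u,r}
  3. cA    = {v,t}
  4. ckA   = {t}
  5. kcA   = {v,s,u,t,r}
  6. kckA  = {u,t,r}
  7. ckcA  = {q,p}
  8. ckckA = {q,p,v,s}
  9. kckcA = {q,p,u,r}
  10. ckckcA = {v,s,t}
(closed under both — stop)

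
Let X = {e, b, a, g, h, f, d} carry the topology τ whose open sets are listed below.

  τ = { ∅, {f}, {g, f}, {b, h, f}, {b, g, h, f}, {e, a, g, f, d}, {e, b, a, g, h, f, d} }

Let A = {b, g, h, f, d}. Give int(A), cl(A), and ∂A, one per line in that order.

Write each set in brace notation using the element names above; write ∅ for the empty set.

int(A) = {b, g, h, f}
cl(A)  = {e, b, a, g, h, f, d}
∂A     = {e, a, d}

open subsets of A: ∅, {f}, {g, f}, {b, h, f}, {b, g, h, f}; so int(A) = {b, g, h, f}
closure: X∖int(X∖A) = X∖∅ = {e, b, a, g, h, f, d}
∂A = {e, b, a, g, h, f, d} minus {b, g, h, f} = {e, a, d}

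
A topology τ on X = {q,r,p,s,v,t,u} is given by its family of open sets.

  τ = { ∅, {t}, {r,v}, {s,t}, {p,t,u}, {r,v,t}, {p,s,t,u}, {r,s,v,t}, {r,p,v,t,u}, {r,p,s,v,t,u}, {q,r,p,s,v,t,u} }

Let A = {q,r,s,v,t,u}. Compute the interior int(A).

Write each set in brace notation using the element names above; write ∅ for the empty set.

{r,s,v,t}

open subsets of A: ∅, {t}, {r,v}, {s,t}, {r,v,t}, {r,s,v,t}; so int(A) = {r,s,v,t}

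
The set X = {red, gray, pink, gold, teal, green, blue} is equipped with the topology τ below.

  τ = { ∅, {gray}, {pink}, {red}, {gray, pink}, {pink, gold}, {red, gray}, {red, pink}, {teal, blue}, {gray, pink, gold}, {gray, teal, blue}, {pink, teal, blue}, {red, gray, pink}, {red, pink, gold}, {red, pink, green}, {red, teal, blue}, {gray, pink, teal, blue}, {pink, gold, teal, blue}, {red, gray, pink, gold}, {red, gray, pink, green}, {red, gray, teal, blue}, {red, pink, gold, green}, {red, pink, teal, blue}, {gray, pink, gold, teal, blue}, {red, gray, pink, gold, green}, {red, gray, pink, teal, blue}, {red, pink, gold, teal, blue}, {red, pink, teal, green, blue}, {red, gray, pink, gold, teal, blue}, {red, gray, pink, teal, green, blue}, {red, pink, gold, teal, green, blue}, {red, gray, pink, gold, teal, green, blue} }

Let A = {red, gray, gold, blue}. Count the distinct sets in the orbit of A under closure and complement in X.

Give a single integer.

cl via duality: int({pink, teal, green}) = {pink}, so X∖{pink} = {red, gray, gold, teal, green, blue}
Write k for closure, c for complement:
  1. A     = {red, gray, gold, blue}
  2. kA    = {red, gray, gold, teal, green, blue}
  3. cA    = {pink, teal, green}
  4. ckA   = {pink}
  5. kcA   = {pink, gold, teal, green, blue}
  6. kckA  = {pink, gold, green}
  7. ckcA  = {red, gray}
  8. ckckA = {red, gray, teal, blue}
  9. kckcA = {red, gray, green}
  10. kckckA = {red, gray, teal, green, blue}
  11. ckckcA = {pink, gold, teal, blue}
  12. ckckckA = {pink, gold}
applying k or c yields no new set

12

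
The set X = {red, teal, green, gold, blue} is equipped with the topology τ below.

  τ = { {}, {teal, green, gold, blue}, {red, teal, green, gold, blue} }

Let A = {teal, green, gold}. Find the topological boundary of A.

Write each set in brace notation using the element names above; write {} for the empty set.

{red, teal, green, gold, blue}

interior: largest open inside A is {} (from {})
cl via duality: int({red, blue}) = {}, so X∖{} = {red, teal, green, gold, blue}
cl∖int = {red, teal, green, gold, blue}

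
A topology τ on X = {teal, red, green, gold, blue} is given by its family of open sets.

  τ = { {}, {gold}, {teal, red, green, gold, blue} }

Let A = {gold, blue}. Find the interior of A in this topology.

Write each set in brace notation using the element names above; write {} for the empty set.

{gold}

opens ⊆ A: {}, {gold}; union → int = {gold}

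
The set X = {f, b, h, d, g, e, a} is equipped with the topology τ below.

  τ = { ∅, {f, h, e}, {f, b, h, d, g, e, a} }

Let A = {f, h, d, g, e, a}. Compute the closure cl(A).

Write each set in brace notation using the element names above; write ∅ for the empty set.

closure: X∖int(X∖A) = X∖∅ = {f, b, h, d, g, e, a}

{f, b, h, d, g, e, a}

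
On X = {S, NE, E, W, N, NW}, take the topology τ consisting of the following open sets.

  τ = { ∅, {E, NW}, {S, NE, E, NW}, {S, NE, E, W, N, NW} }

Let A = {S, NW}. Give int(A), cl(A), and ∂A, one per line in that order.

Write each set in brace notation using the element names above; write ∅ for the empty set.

opens ⊆ A: ∅; union → int = ∅
complement {NE, E, W, N}; its interior ∅; cl(A) = X∖∅ = {S, NE, E, W, N, NW}
boundary = {S, NE, E, W, N, NW} ∖ ∅ = {S, NE, E, W, N, NW}

int(A) = ∅
cl(A)  = {S, NE, E, W, N, NW}
∂A     = {S, NE, E, W, N, NW}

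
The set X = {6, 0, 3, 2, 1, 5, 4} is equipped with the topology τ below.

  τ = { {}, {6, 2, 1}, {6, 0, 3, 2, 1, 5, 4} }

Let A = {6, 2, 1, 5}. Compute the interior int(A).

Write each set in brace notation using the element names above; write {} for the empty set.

interior: largest open inside A is {6, 2, 1} (from {}, {6, 2, 1})

{6, 2, 1}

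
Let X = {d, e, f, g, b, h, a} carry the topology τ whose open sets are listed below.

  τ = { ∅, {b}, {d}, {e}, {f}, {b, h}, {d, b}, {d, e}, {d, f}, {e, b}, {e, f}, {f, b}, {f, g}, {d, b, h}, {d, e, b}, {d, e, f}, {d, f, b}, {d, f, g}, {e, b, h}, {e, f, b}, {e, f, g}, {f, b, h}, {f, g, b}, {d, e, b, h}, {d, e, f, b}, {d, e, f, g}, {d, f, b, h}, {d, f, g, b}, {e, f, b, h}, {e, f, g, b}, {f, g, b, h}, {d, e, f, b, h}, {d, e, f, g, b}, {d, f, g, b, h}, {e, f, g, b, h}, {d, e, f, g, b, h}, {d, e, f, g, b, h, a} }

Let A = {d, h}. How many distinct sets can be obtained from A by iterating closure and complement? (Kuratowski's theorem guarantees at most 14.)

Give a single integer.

X∖A={e, f, g, b, a}, int(X∖A)={e, f, g, b}, hence cl(A)={d, h, a}
Orbit (k=closure, c=complement):
  1. A     = {d, h}
  2. kA    = {d, h, a}
  3. cA    = {e, f, g, b, a}
  4. ckA   = {e, f, g, b}
  5. kcA   = {e, f, g, b, h, a}
  6. ckcA  = {d}
  7. kckcA = {d, a}
  8. ckckcA = {e, f, g, b, h}
(closed under both — stop)

8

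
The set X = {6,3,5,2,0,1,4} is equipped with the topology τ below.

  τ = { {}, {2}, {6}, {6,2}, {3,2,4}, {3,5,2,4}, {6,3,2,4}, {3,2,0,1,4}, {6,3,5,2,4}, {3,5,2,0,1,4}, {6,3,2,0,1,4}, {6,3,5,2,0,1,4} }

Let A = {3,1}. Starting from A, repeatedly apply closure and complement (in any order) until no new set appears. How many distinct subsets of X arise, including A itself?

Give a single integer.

6

complement {6,5,2,0,4}; its interior {6,2}; cl(A) = X∖{6,2} = {3,5,0,1,4}
With k = closure, c = complement:
  1. A     = {3,1}
  2. kA    = {3,5,0,1,4}
  3. cA    = {6,5,2,0,4}
  4. ckA   = {6,2}
  5. kcA   = {6,3,5,2,0,1,4}
  6. ckcA  = {}
k, c of each give nothing new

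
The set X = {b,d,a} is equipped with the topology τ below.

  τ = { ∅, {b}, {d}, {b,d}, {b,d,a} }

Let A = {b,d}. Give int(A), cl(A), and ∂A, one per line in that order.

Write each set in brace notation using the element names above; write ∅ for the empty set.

int(A) = {b,d}
cl(A)  = {b,d,a}
∂A     = {a}

interior: largest open inside A is {b,d} (from ∅, {d}, {b}, {b,d})
cl via duality: int({a}) = ∅, so X∖∅ = {b,d,a}
cl∖int = {a}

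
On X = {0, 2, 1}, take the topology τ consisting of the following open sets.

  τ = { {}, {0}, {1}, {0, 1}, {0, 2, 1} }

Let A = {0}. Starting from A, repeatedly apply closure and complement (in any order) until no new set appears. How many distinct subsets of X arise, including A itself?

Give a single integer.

X∖A={2, 1}, int(X∖A)={1}, hence cl(A)={0, 2}
Orbit (k=closure, c=complement):
  1. A     = {0}
  2. kA    = {0, 2}
  3. cA    = {2, 1}
  4. ckA   = {1}
(closed under both — stop)

4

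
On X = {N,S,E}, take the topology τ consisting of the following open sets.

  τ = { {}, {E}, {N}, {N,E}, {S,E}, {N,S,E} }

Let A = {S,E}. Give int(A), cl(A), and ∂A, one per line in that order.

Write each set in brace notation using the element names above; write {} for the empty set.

U open, U⊆A: {}, {E}, {S,E}. int(A) = ⋃ = {S,E}
X∖A={N}, int(X∖A)={N}, hence cl(A)={S,E}
∂A: remove int from cl → {}

int(A) = {S,E}
cl(A)  = {S,E}
∂A     = {}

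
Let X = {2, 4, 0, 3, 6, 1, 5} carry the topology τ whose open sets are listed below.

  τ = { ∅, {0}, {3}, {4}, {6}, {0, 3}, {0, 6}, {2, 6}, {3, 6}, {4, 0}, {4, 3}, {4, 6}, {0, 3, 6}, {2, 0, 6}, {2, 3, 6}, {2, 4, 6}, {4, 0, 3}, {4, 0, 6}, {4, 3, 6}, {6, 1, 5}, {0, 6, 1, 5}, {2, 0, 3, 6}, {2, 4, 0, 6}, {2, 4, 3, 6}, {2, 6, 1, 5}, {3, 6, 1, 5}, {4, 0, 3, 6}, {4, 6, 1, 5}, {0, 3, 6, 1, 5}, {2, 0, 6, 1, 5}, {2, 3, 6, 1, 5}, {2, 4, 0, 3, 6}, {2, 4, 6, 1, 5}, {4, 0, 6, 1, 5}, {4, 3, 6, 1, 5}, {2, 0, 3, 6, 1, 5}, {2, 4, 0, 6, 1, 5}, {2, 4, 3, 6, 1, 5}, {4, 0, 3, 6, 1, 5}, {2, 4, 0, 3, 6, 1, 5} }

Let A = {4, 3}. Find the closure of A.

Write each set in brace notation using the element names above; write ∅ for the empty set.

{4, 3}

cl via duality: int({2, 0, 6, 1, 5}) = {2, 0, 6, 1, 5}, so X∖{2, 0, 6, 1, 5} = {4, 3}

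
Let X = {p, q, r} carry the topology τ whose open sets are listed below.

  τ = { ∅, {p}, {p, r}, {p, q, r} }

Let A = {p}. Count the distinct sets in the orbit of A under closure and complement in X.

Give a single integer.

4

X∖A={q, r}, int(X∖A)=∅, hence cl(A)={p, q, r}
Orbit (k=closure, c=complement):
  1. A     = {p}
  2. kA    = {p, q, r}
  3. cA    = {q, r}
  4. ckA   = ∅
(closed under both — stop)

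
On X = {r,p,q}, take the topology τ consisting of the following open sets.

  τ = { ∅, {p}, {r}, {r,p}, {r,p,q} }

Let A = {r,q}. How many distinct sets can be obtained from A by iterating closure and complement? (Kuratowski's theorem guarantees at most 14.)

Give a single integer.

closure: X∖int(X∖A) = X∖{p} = {r,q}
Let k=closure and c=complement:
  1. A     = {r,q}
  2. cA    = {p}
  3. kcA   = {p,q}
  4. ckcA  = {r}
— saturated at 4

4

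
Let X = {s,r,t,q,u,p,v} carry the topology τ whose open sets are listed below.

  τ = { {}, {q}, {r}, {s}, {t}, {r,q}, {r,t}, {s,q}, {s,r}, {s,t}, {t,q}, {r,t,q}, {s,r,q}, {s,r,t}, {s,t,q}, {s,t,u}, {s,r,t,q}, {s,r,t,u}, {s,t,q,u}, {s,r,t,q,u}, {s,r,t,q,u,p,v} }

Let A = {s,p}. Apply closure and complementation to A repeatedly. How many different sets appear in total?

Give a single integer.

6

closure: X∖int(X∖A) = X∖{r,t,q} = {s,u,p,v}
Let k=closure and c=complement:
  1. A     = {s,p}
  2. kA    = {s,u,p,v}
  3. cA    = {r,t,q,u,v}
  4. ckA   = {r,t,q}
  5. kcA   = {r,t,q,u,p,v}
  6. ckcA  = {s}
— saturated at 6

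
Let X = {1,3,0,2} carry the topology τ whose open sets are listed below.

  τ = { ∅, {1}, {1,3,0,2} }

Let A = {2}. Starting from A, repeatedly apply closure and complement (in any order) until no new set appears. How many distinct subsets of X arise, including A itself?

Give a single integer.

complement {1,3,0}; its interior {1}; cl(A) = X∖{1} = {3,0,2}
With k = closure, c = complement:
  1. A     = {2}
  2. kA    = {3,0,2}
  3. cA    = {1,3,0}
  4. ckA   = {1}
  5. kcA   = {1,3,0,2}
  6. ckcA  = ∅
k, c of each give nothing new

6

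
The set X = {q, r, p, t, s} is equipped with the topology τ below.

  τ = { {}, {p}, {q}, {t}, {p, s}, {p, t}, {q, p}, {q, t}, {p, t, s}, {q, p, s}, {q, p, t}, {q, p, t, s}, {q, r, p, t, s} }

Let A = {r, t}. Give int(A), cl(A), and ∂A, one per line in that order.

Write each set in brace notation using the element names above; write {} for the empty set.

int(A) = {t}
cl(A)  = {r, t}
∂A     = {r}

open subsets of A: {}, {t}; so int(A) = {t}
closure: X∖int(X∖A) = X∖{q, p, s} = {r, t}
∂A = {r, t} minus {t} = {r}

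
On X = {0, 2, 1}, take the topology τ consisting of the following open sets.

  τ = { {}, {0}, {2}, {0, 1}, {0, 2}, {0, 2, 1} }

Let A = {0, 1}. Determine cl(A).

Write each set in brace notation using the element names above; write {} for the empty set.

{0, 1}

closure: X∖int(X∖A) = X∖{2} = {0, 1}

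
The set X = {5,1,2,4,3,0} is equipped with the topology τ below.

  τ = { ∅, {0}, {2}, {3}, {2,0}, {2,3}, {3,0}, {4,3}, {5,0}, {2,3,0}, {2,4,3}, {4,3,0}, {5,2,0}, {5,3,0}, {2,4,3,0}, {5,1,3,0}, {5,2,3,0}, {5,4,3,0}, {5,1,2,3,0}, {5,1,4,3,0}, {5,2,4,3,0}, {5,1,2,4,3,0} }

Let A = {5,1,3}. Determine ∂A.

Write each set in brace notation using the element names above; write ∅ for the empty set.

{5,1,4}

interior: largest open inside A is {3} (from ∅, {3})
cl via duality: int({2,4,0}) = {2,0}, so X∖{2,0} = {5,1,4,3}
cl∖int = {5,1,4}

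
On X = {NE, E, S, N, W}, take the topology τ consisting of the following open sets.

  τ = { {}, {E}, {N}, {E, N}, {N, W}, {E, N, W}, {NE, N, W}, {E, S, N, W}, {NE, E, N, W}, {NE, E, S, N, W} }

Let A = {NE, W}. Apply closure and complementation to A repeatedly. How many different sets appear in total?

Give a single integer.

complement {E, S, N}; its interior {E, N}; cl(A) = X∖{E, N} = {NE, S, W}
With k = closure, c = complement:
  1. A     = {NE, W}
  2. kA    = {NE, S, W}
  3. cA    = {E, S, N}
  4. ckA   = {E, N}
  5. kcA   = {NE, E, S, N, W}
  6. ckcA  = {}
k, c of each give nothing new

6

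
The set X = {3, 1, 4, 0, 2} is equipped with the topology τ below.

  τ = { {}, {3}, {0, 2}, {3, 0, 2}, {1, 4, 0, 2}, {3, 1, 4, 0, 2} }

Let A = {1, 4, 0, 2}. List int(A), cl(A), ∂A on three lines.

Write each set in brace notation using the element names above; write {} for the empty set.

int(A) = {1, 4, 0, 2}
cl(A)  = {1, 4, 0, 2}
∂A     = {}

opens ⊆ A: {}, {0, 2}, {1, 4, 0, 2}; union → int = {1, 4, 0, 2}
complement {3}; its interior {3}; cl(A) = X∖{3} = {1, 4, 0, 2}
boundary = {1, 4, 0, 2} ∖ {1, 4, 0, 2} = {}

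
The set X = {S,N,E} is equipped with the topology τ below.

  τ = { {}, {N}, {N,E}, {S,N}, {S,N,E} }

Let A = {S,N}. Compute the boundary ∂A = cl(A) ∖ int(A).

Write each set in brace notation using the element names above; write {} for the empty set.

interior: largest open inside A is {S,N} (from {}, {N}, {S,N})
cl via duality: int({E}) = {}, so X∖{} = {S,N,E}
cl∖int = {E}

{E}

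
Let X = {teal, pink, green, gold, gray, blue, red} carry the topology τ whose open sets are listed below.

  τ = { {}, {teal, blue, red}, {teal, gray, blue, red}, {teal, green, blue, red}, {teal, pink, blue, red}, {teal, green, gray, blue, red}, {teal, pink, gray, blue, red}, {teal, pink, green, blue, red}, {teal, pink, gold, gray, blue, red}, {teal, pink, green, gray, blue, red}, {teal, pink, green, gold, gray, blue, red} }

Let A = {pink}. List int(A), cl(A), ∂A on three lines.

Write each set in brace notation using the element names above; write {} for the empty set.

U open, U⊆A: {}. int(A) = ⋃ = {}
X∖A={teal, green, gold, gray, blue, red}, int(X∖A)={teal, green, gray, blue, red}, hence cl(A)={pink, gold}
∂A: remove int from cl → {pink, gold}

int(A) = {}
cl(A)  = {pink, gold}
∂A     = {pink, gold}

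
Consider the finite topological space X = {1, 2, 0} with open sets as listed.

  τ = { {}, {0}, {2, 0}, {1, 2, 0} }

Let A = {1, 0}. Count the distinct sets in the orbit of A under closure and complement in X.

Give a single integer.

6

cl via duality: int({2}) = {}, so X∖{} = {1, 2, 0}
Write k for closure, c for complement:
  1. A     = {1, 0}
  2. kA    = {1, 2, 0}
  3. cA    = {2}
  4. ckA   = {}
  5. kcA   = {1, 2}
  6. ckcA  = {0}
applying k or c yields no new set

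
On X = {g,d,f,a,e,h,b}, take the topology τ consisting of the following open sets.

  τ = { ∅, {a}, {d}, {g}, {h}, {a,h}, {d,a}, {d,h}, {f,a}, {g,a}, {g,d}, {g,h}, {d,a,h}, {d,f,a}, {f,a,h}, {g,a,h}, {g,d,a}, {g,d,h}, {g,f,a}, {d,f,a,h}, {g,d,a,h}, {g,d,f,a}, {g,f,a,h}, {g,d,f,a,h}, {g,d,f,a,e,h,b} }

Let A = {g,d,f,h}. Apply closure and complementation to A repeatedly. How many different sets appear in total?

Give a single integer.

8

X∖A={a,e,b}, int(X∖A)={a}, hence cl(A)={g,d,f,e,h,b}
Orbit (k=closure, c=complement):
  1. A     = {g,d,f,h}
  2. kA    = {g,d,f,e,h,b}
  3. cA    = {a,e,b}
  4. ckA   = {a}
  5. kcA   = {f,a,e,b}
  6. ckcA  = {g,d,h}
  7. kckcA = {g,d,e,h,b}
  8. ckckcA = {f,a}
(closed under both — stop)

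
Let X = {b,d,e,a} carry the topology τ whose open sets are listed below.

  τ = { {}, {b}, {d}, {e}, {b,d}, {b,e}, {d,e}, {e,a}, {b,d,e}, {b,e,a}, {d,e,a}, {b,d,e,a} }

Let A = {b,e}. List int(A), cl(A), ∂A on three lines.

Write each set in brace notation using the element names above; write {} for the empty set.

int(A) = {b,e}
cl(A)  = {b,e,a}
∂A     = {a}

open subsets of A: {}, {e}, {b}, {b,e}; so int(A) = {b,e}
closure: X∖int(X∖A) = X∖{d} = {b,e,a}
∂A = {b,e,a} minus {b,e} = {a}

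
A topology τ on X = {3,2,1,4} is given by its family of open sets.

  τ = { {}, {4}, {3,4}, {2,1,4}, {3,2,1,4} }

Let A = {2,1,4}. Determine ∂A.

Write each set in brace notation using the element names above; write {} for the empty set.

{3}

opens ⊆ A: {}, {4}, {2,1,4}; union → int = {2,1,4}
complement {3}; its interior {}; cl(A) = X∖{} = {3,2,1,4}
boundary = {3,2,1,4} ∖ {2,1,4} = {3}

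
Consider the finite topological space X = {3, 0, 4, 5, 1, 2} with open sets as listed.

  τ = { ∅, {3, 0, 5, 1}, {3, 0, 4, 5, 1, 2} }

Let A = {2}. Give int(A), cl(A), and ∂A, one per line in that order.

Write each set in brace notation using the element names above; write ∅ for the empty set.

int(A) = ∅
cl(A)  = {4, 2}
∂A     = {4, 2}

U open, U⊆A: ∅. int(A) = ⋃ = ∅
X∖A={3, 0, 4, 5, 1}, int(X∖A)={3, 0, 5, 1}, hence cl(A)={4, 2}
∂A: remove int from cl → {4, 2}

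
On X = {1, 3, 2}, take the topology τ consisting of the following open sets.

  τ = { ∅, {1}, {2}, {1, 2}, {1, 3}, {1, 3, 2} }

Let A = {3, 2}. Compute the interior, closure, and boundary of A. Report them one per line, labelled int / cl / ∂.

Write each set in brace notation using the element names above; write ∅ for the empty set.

opens ⊆ A: ∅, {2}; union → int = {2}
complement {1}; its interior {1}; cl(A) = X∖{1} = {3, 2}
boundary = {3, 2} ∖ {2} = {3}

int(A) = {2}
cl(A)  = {3, 2}
∂A     = {3}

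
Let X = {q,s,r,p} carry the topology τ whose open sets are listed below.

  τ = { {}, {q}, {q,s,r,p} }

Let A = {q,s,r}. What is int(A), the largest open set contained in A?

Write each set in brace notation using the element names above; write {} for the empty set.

U open, U⊆A: {}, {q}. int(A) = ⋃ = {q}

{q}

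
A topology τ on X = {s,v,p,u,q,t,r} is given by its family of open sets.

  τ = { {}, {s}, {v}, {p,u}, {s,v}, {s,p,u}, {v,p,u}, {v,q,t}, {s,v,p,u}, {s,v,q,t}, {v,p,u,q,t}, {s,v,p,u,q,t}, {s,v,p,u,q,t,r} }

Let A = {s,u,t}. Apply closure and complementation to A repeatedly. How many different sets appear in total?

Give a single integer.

12

closure: X∖int(X∖A) = X∖{v} = {s,p,u,q,t,r}
Let k=closure and c=complement:
  1. A     = {s,u,t}
  2. kA    = {s,p,u,q,t,r}
  3. cA    = {v,p,q,r}
  4. ckA   = {v}
  5. kcA   = {v,p,u,q,t,r}
  6. kckA  = {v,q,t,r}
  7. ckcA  = {s}
  8. ckckA = {s,p,u}
  9. kckcA = {s,r}
  10. kckckA = {s,p,u,r}
  11. ckckcA = {v,p,u,q,t}
  12. ckckckA = {v,q,t}
— saturated at 12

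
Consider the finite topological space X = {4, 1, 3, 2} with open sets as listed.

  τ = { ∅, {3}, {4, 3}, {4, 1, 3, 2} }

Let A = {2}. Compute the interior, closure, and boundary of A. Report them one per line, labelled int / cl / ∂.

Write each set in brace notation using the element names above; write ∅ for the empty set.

U open, U⊆A: ∅. int(A) = ⋃ = ∅
X∖A={4, 1, 3}, int(X∖A)={4, 3}, hence cl(A)={1, 2}
∂A: remove int from cl → {1, 2}

int(A) = ∅
cl(A)  = {1, 2}
∂A     = {1, 2}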